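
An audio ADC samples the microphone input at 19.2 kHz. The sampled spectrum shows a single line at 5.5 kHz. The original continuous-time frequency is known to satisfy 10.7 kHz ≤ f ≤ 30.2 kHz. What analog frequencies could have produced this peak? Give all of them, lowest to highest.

13.7 kHz, 24.7 kHz

Frequencies that alias to 5.5 kHz are k·fs ± 5.5 kHz for integer k ≥ 0.
k=0: 5.5 kHz.
k=1: 13.7 kHz, 24.7 kHz.
k=2: 32.9 kHz, 43.9 kHz.
Within [10.7 kHz, 30.2 kHz]: 13.7 kHz, 24.7 kHz.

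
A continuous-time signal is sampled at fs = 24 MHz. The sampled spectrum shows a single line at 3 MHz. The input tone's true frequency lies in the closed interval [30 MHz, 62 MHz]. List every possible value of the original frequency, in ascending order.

45 MHz, 51 MHz

Frequencies that alias to 3 MHz are k·fs ± 3 MHz for integer k ≥ 0.
k=0: 3 MHz.
k=1: 21 MHz, 27 MHz.
k=2: 45 MHz, 51 MHz.
k=3: 69 MHz, 75 MHz.
Within [30 MHz, 62 MHz]: 45 MHz, 51 MHz.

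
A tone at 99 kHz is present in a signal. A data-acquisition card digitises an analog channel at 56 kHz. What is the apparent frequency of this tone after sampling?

99 kHz mod fs = 43 kHz.
43 kHz > fs/2 = 28 kHz, folds to fs − 43 kHz = 13 kHz.

13 kHz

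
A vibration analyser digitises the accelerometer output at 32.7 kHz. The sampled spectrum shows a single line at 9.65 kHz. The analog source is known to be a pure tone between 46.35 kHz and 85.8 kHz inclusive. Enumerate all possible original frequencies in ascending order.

55.75 kHz, 75.05 kHz

Frequencies that alias to 9.65 kHz are k·fs ± 9.65 kHz for integer k ≥ 0.
k=0: 9.65 kHz.
k=1: 23.05 kHz, 42.35 kHz.
k=2: 55.75 kHz, 75.05 kHz.
k=3: 88.45 kHz, 107.75 kHz.
Within [46.35 kHz, 85.8 kHz]: 55.75 kHz, 75.05 kHz.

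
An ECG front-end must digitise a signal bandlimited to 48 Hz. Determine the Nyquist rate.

Nyquist rate = 2 × 48 Hz = 96 Hz.

96 Hz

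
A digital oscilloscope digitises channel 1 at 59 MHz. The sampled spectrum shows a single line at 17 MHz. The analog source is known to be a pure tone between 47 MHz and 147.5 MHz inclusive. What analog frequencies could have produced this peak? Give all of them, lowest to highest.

Frequencies that alias to 17 MHz are k·fs ± 17 MHz for integer k ≥ 0.
k=0: 17 MHz.
k=1: 42 MHz, 76 MHz.
k=2: 101 MHz, 135 MHz.
k=3: 160 MHz, 194 MHz.
Within [47 MHz, 147.5 MHz]: 76 MHz, 101 MHz, 135 MHz.

76 MHz, 101 MHz, 135 MHz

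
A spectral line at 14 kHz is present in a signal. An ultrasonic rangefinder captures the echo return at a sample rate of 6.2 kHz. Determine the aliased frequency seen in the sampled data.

1.6 kHz

14 kHz mod fs = 1.6 kHz.
1.6 kHz ≤ fs/2 = 3.1 kHz, appears at 1.6 kHz.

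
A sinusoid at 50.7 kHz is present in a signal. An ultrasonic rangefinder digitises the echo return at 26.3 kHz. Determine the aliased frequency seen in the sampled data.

50.7 kHz mod fs = 24.4 kHz.
24.4 kHz > fs/2 = 13.15 kHz, folds to fs − 24.4 kHz = 1.9 kHz.

1.9 kHz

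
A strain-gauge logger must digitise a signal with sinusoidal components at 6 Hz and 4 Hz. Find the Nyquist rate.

Highest-frequency component: 6 Hz.
Nyquist rate = 2 × 6 Hz = 12 Hz.

12 Hz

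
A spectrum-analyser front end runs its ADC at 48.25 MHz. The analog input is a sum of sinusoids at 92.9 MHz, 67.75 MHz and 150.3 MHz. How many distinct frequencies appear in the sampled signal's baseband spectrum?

3

fs/2 = 24.125 MHz.
92.9 MHz mod fs = 44.65 MHz.
44.65 MHz > fs/2 = 24.125 MHz, folds to fs − 44.65 MHz = 3.6 MHz.
67.75 MHz mod fs = 19.5 MHz.
19.5 MHz ≤ fs/2 = 24.125 MHz, appears at 19.5 MHz.
150.3 MHz mod fs = 5.55 MHz.
5.55 MHz ≤ fs/2 = 24.125 MHz, appears at 5.55 MHz.
Distinct values: {3.6 MHz, 5.55 MHz, 19.5 MHz} → 3.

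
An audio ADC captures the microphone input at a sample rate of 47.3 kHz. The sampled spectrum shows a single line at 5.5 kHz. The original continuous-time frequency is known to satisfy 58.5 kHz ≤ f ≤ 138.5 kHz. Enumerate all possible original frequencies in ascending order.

Frequencies that alias to 5.5 kHz are k·fs ± 5.5 kHz for integer k ≥ 0.
k=0: 5.5 kHz.
k=1: 41.8 kHz, 52.8 kHz.
k=2: 89.1 kHz, 100.1 kHz.
k=3: 136.4 kHz, 147.4 kHz.
k=4: 183.7 kHz, 194.7 kHz.
Within [58.5 kHz, 138.5 kHz]: 89.1 kHz, 100.1 kHz, 136.4 kHz.

89.1 kHz, 100.1 kHz, 136.4 kHz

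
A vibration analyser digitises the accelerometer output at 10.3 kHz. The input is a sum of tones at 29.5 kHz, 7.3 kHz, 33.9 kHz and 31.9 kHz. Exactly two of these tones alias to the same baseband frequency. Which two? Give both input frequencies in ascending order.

fs/2 = 5.15 kHz.
29.5 kHz mod fs = 8.9 kHz.
8.9 kHz > fs/2 = 5.15 kHz, folds to fs − 8.9 kHz = 1.4 kHz.
7.3 kHz > fs/2 = 5.15 kHz, folds to fs − 7.3 kHz = 3 kHz.
33.9 kHz mod fs = 3 kHz.
3 kHz ≤ fs/2 = 5.15 kHz, appears at 3 kHz.
31.9 kHz mod fs = 1 kHz.
1 kHz ≤ fs/2 = 5.15 kHz, appears at 1 kHz.
7.3 kHz and 33.9 kHz both map to 3 kHz.

7.3 kHz, 33.9 kHz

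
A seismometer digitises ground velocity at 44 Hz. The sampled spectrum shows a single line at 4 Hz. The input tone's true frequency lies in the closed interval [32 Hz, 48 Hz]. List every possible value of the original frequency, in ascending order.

Frequencies that alias to 4 Hz are k·fs ± 4 Hz for integer k ≥ 0.
k=0: 4 Hz.
k=1: 40 Hz, 48 Hz.
k=2: 84 Hz, 92 Hz.
Within [32 Hz, 48 Hz]: 40 Hz, 48 Hz.

40 Hz, 48 Hz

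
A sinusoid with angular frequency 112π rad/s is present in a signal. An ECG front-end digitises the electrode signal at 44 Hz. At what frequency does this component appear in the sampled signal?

12 Hz

ω = 112π rad/s → f = ω/(2π) = 56 Hz.
56 Hz mod fs = 12 Hz.
12 Hz ≤ fs/2 = 22 Hz, appears at 12 Hz.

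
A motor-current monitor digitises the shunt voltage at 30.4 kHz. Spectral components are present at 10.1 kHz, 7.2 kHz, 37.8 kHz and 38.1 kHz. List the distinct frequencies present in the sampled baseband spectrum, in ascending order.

fs/2 = 15.2 kHz.
10.1 kHz ≤ fs/2 = 15.2 kHz, passes unchanged.
7.2 kHz ≤ fs/2 = 15.2 kHz, passes unchanged.
37.8 kHz mod fs = 7.4 kHz.
7.4 kHz ≤ fs/2 = 15.2 kHz, appears at 7.4 kHz.
38.1 kHz mod fs = 7.7 kHz.
7.7 kHz ≤ fs/2 = 15.2 kHz, appears at 7.7 kHz.
Distinct values: {7.2 kHz, 7.4 kHz, 7.7 kHz, 10.1 kHz}.

7.2 kHz, 7.4 kHz, 7.7 kHz, 10.1 kHz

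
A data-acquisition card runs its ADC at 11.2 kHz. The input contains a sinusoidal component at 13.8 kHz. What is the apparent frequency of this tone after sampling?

2.6 kHz

13.8 kHz mod fs = 2.6 kHz.
2.6 kHz ≤ fs/2 = 5.6 kHz, appears at 2.6 kHz.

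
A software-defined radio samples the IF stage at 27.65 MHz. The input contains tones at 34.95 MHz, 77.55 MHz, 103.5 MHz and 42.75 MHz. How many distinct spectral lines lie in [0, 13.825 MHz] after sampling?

4

fs/2 = 13.825 MHz.
34.95 MHz mod fs = 7.3 MHz.
7.3 MHz ≤ fs/2 = 13.825 MHz, appears at 7.3 MHz.
77.55 MHz mod fs = 22.25 MHz.
22.25 MHz > fs/2 = 13.825 MHz, folds to fs − 22.25 MHz = 5.4 MHz.
103.5 MHz mod fs = 20.55 MHz.
20.55 MHz > fs/2 = 13.825 MHz, folds to fs − 20.55 MHz = 7.1 MHz.
42.75 MHz mod fs = 15.1 MHz.
15.1 MHz > fs/2 = 13.825 MHz, folds to fs − 15.1 MHz = 12.55 MHz.
Distinct values: {5.4 MHz, 7.1 MHz, 7.3 MHz, 12.55 MHz} → 4.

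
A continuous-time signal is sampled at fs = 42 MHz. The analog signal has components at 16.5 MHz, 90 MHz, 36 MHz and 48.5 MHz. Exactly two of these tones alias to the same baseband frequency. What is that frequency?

6 MHz

fs/2 = 21 MHz.
16.5 MHz ≤ fs/2 = 21 MHz, passes unchanged.
90 MHz mod fs = 6 MHz.
6 MHz ≤ fs/2 = 21 MHz, appears at 6 MHz.
36 MHz > fs/2 = 21 MHz, folds to fs − 36 MHz = 6 MHz.
48.5 MHz mod fs = 6.5 MHz.
6.5 MHz ≤ fs/2 = 21 MHz, appears at 6.5 MHz.
36 MHz and 90 MHz both map to 6 MHz.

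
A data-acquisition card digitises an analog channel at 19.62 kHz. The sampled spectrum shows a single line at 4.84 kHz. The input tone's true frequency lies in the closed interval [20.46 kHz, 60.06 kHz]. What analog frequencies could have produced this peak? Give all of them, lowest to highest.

24.46 kHz, 34.4 kHz, 44.08 kHz, 54.02 kHz

Frequencies that alias to 4.84 kHz are k·fs ± 4.84 kHz for integer k ≥ 0.
k=0: 4.84 kHz.
k=1: 14.78 kHz, 24.46 kHz.
k=2: 34.4 kHz, 44.08 kHz.
k=3: 54.02 kHz, 63.7 kHz.
k=4: 73.64 kHz, 83.32 kHz.
Within [20.46 kHz, 60.06 kHz]: 24.46 kHz, 34.4 kHz, 44.08 kHz, 54.02 kHz.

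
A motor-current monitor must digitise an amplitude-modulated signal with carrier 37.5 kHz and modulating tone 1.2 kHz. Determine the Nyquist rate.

AM sidebands sit at fc ± fm = 36.3 kHz and 38.7 kHz.
Highest-frequency component: 38.7 kHz.
Nyquist rate = 2 × 38.7 kHz = 77.4 kHz.

77.4 kHz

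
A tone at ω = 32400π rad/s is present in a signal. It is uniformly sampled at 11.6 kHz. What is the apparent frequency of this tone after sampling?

ω = 32400π rad/s → f = ω/(2π) = 16200 Hz = 16.2 kHz.
16.2 kHz mod fs = 4.6 kHz.
4.6 kHz ≤ fs/2 = 5.8 kHz, appears at 4.6 kHz.

4.6 kHz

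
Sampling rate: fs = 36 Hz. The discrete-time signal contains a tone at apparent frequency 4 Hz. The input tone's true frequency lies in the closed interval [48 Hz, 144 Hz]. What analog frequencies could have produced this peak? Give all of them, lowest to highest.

68 Hz, 76 Hz, 104 Hz, 112 Hz, 140 Hz

Frequencies that alias to 4 Hz are k·fs ± 4 Hz for integer k ≥ 0.
k=0: 4 Hz.
k=1: 32 Hz, 40 Hz.
k=2: 68 Hz, 76 Hz.
k=3: 104 Hz, 112 Hz.
k=4: 140 Hz, 148 Hz.
k=5: 176 Hz, 184 Hz.
Within [48 Hz, 144 Hz]: 68 Hz, 76 Hz, 104 Hz, 112 Hz, 140 Hz.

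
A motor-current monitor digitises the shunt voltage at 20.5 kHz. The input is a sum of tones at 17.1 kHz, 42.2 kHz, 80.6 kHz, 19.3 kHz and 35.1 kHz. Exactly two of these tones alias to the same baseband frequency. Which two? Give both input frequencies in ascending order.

fs/2 = 10.25 kHz.
17.1 kHz > fs/2 = 10.25 kHz, folds to fs − 17.1 kHz = 3.4 kHz.
42.2 kHz mod fs = 1.2 kHz.
1.2 kHz ≤ fs/2 = 10.25 kHz, appears at 1.2 kHz.
80.6 kHz mod fs = 19.1 kHz.
19.1 kHz > fs/2 = 10.25 kHz, folds to fs − 19.1 kHz = 1.4 kHz.
19.3 kHz > fs/2 = 10.25 kHz, folds to fs − 19.3 kHz = 1.2 kHz.
35.1 kHz mod fs = 14.6 kHz.
14.6 kHz > fs/2 = 10.25 kHz, folds to fs − 14.6 kHz = 5.9 kHz.
19.3 kHz and 42.2 kHz both map to 1.2 kHz.

19.3 kHz, 42.2 kHz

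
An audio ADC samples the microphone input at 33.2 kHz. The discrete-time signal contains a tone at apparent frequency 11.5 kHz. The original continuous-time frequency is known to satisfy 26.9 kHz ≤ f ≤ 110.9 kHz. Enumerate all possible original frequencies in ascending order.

Frequencies that alias to 11.5 kHz are k·fs ± 11.5 kHz for integer k ≥ 0.
k=0: 11.5 kHz.
k=1: 21.7 kHz, 44.7 kHz.
k=2: 54.9 kHz, 77.9 kHz.
k=3: 88.1 kHz, 111.1 kHz.
k=4: 121.3 kHz, 144.3 kHz.
Within [26.9 kHz, 110.9 kHz]: 44.7 kHz, 54.9 kHz, 77.9 kHz, 88.1 kHz.

44.7 kHz, 54.9 kHz, 77.9 kHz, 88.1 kHz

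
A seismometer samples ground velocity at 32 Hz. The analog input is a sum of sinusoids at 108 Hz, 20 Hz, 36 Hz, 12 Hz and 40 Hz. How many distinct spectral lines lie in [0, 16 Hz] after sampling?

fs/2 = 16 Hz.
108 Hz mod fs = 12 Hz.
12 Hz ≤ fs/2 = 16 Hz, appears at 12 Hz.
20 Hz > fs/2 = 16 Hz, folds to fs − 20 Hz = 12 Hz.
36 Hz mod fs = 4 Hz.
4 Hz ≤ fs/2 = 16 Hz, appears at 4 Hz.
12 Hz ≤ fs/2 = 16 Hz, passes unchanged.
40 Hz mod fs = 8 Hz.
8 Hz ≤ fs/2 = 16 Hz, appears at 8 Hz.
Distinct values: {4 Hz, 8 Hz, 12 Hz} → 3.

3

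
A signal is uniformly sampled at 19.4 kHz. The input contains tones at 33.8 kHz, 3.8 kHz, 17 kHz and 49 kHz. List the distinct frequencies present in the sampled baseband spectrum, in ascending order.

2.4 kHz, 3.8 kHz, 5 kHz, 9.2 kHz

fs/2 = 9.7 kHz.
33.8 kHz mod fs = 14.4 kHz.
14.4 kHz > fs/2 = 9.7 kHz, folds to fs − 14.4 kHz = 5 kHz.
3.8 kHz ≤ fs/2 = 9.7 kHz, passes unchanged.
17 kHz > fs/2 = 9.7 kHz, folds to fs − 17 kHz = 2.4 kHz.
49 kHz mod fs = 10.2 kHz.
10.2 kHz > fs/2 = 9.7 kHz, folds to fs − 10.2 kHz = 9.2 kHz.
Distinct values: {2.4 kHz, 3.8 kHz, 5 kHz, 9.2 kHz}.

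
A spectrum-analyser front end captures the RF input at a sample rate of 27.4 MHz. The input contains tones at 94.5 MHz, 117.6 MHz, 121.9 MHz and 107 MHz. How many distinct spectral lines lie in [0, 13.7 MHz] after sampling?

fs/2 = 13.7 MHz.
94.5 MHz mod fs = 12.3 MHz.
12.3 MHz ≤ fs/2 = 13.7 MHz, appears at 12.3 MHz.
117.6 MHz mod fs = 8 MHz.
8 MHz ≤ fs/2 = 13.7 MHz, appears at 8 MHz.
121.9 MHz mod fs = 12.3 MHz.
12.3 MHz ≤ fs/2 = 13.7 MHz, appears at 12.3 MHz.
107 MHz mod fs = 24.8 MHz.
24.8 MHz > fs/2 = 13.7 MHz, folds to fs − 24.8 MHz = 2.6 MHz.
Distinct values: {2.6 MHz, 8 MHz, 12.3 MHz} → 3.

3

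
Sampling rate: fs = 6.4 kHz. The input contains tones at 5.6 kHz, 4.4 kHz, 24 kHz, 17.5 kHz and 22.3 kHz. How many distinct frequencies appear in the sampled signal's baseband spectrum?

5

fs/2 = 3.2 kHz.
5.6 kHz > fs/2 = 3.2 kHz, folds to fs − 5.6 kHz = 0.8 kHz.
4.4 kHz > fs/2 = 3.2 kHz, folds to fs − 4.4 kHz = 2 kHz.
24 kHz mod fs = 4.8 kHz.
4.8 kHz > fs/2 = 3.2 kHz, folds to fs − 4.8 kHz = 1.6 kHz.
17.5 kHz mod fs = 4.7 kHz.
4.7 kHz > fs/2 = 3.2 kHz, folds to fs − 4.7 kHz = 1.7 kHz.
22.3 kHz mod fs = 3.1 kHz.
3.1 kHz ≤ fs/2 = 3.2 kHz, appears at 3.1 kHz.
Distinct values: {0.8 kHz, 1.6 kHz, 1.7 kHz, 2 kHz, 3.1 kHz} → 5.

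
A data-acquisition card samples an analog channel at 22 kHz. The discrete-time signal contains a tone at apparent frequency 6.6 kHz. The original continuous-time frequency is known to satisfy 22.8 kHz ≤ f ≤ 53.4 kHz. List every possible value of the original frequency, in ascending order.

28.6 kHz, 37.4 kHz, 50.6 kHz

Frequencies that alias to 6.6 kHz are k·fs ± 6.6 kHz for integer k ≥ 0.
k=0: 6.6 kHz.
k=1: 15.4 kHz, 28.6 kHz.
k=2: 37.4 kHz, 50.6 kHz.
k=3: 59.4 kHz, 72.6 kHz.
Within [22.8 kHz, 53.4 kHz]: 28.6 kHz, 37.4 kHz, 50.6 kHz.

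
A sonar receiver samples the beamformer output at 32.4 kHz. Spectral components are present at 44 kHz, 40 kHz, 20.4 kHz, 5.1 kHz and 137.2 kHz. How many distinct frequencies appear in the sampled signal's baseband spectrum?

4

fs/2 = 16.2 kHz.
44 kHz mod fs = 11.6 kHz.
11.6 kHz ≤ fs/2 = 16.2 kHz, appears at 11.6 kHz.
40 kHz mod fs = 7.6 kHz.
7.6 kHz ≤ fs/2 = 16.2 kHz, appears at 7.6 kHz.
20.4 kHz > fs/2 = 16.2 kHz, folds to fs − 20.4 kHz = 12 kHz.
5.1 kHz ≤ fs/2 = 16.2 kHz, passes unchanged.
137.2 kHz mod fs = 7.6 kHz.
7.6 kHz ≤ fs/2 = 16.2 kHz, appears at 7.6 kHz.
Distinct values: {5.1 kHz, 7.6 kHz, 11.6 kHz, 12 kHz} → 4.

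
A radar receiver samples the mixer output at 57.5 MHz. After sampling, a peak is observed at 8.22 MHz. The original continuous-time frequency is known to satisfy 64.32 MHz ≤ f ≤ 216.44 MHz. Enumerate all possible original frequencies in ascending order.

65.72 MHz, 106.78 MHz, 123.22 MHz, 164.28 MHz, 180.72 MHz

Frequencies that alias to 8.22 MHz are k·fs ± 8.22 MHz for integer k ≥ 0.
k=0: 8.22 MHz.
k=1: 49.28 MHz, 65.72 MHz.
k=2: 106.78 MHz, 123.22 MHz.
k=3: 164.28 MHz, 180.72 MHz.
k=4: 221.78 MHz, 238.22 MHz.
Within [64.32 MHz, 216.44 MHz]: 65.72 MHz, 106.78 MHz, 123.22 MHz, 164.28 MHz, 180.72 MHz.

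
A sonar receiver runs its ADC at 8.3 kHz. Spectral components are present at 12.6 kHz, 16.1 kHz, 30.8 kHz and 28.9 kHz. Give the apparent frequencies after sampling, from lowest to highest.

fs/2 = 4.15 kHz.
12.6 kHz mod fs = 4.3 kHz.
4.3 kHz > fs/2 = 4.15 kHz, folds to fs − 4.3 kHz = 4 kHz.
16.1 kHz mod fs = 7.8 kHz.
7.8 kHz > fs/2 = 4.15 kHz, folds to fs − 7.8 kHz = 0.5 kHz.
30.8 kHz mod fs = 5.9 kHz.
5.9 kHz > fs/2 = 4.15 kHz, folds to fs − 5.9 kHz = 2.4 kHz.
28.9 kHz mod fs = 4 kHz.
4 kHz ≤ fs/2 = 4.15 kHz, appears at 4 kHz.
Distinct values: {0.5 kHz, 2.4 kHz, 4 kHz}.

0.5 kHz, 2.4 kHz, 4 kHz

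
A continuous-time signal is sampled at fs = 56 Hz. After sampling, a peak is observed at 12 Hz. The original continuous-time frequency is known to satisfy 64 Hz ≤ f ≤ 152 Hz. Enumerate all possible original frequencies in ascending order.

Frequencies that alias to 12 Hz are k·fs ± 12 Hz for integer k ≥ 0.
k=0: 12 Hz.
k=1: 44 Hz, 68 Hz.
k=2: 100 Hz, 124 Hz.
k=3: 156 Hz, 180 Hz.
Within [64 Hz, 152 Hz]: 68 Hz, 100 Hz, 124 Hz.

68 Hz, 100 Hz, 124 Hz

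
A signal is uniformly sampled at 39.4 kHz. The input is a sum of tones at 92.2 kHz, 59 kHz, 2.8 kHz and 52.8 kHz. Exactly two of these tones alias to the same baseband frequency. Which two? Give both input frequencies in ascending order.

fs/2 = 19.7 kHz.
92.2 kHz mod fs = 13.4 kHz.
13.4 kHz ≤ fs/2 = 19.7 kHz, appears at 13.4 kHz.
59 kHz mod fs = 19.6 kHz.
19.6 kHz ≤ fs/2 = 19.7 kHz, appears at 19.6 kHz.
2.8 kHz ≤ fs/2 = 19.7 kHz, passes unchanged.
52.8 kHz mod fs = 13.4 kHz.
13.4 kHz ≤ fs/2 = 19.7 kHz, appears at 13.4 kHz.
52.8 kHz and 92.2 kHz both map to 13.4 kHz.

52.8 kHz, 92.2 kHz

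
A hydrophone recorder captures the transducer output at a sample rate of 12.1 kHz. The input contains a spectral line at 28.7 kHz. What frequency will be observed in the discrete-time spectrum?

28.7 kHz mod fs = 4.5 kHz.
4.5 kHz ≤ fs/2 = 6.05 kHz, appears at 4.5 kHz.

4.5 kHz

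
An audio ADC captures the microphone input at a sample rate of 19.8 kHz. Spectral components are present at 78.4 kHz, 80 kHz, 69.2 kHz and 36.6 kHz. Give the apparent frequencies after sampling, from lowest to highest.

0.8 kHz, 3 kHz, 9.8 kHz

fs/2 = 9.9 kHz.
78.4 kHz mod fs = 19 kHz.
19 kHz > fs/2 = 9.9 kHz, folds to fs − 19 kHz = 0.8 kHz.
80 kHz mod fs = 0.8 kHz.
0.8 kHz ≤ fs/2 = 9.9 kHz, appears at 0.8 kHz.
69.2 kHz mod fs = 9.8 kHz.
9.8 kHz ≤ fs/2 = 9.9 kHz, appears at 9.8 kHz.
36.6 kHz mod fs = 16.8 kHz.
16.8 kHz > fs/2 = 9.9 kHz, folds to fs − 16.8 kHz = 3 kHz.
Distinct values: {0.8 kHz, 3 kHz, 9.8 kHz}.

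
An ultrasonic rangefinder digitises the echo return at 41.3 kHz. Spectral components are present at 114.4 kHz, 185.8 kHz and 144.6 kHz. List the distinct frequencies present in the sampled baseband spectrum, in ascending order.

9.5 kHz, 20.6 kHz

fs/2 = 20.65 kHz.
114.4 kHz mod fs = 31.8 kHz.
31.8 kHz > fs/2 = 20.65 kHz, folds to fs − 31.8 kHz = 9.5 kHz.
185.8 kHz mod fs = 20.6 kHz.
20.6 kHz ≤ fs/2 = 20.65 kHz, appears at 20.6 kHz.
144.6 kHz mod fs = 20.7 kHz.
20.7 kHz > fs/2 = 20.65 kHz, folds to fs − 20.7 kHz = 20.6 kHz.
Distinct values: {9.5 kHz, 20.6 kHz}.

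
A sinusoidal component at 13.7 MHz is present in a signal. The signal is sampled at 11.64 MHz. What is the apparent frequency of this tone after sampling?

13.7 MHz mod fs = 2.06 MHz.
2.06 MHz ≤ fs/2 = 5.82 MHz, appears at 2.06 MHz.

2.06 MHz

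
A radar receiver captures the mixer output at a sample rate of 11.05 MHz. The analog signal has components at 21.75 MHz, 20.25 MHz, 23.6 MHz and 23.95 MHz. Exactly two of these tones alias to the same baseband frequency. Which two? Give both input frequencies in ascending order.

fs/2 = 5.525 MHz.
21.75 MHz mod fs = 10.7 MHz.
10.7 MHz > fs/2 = 5.525 MHz, folds to fs − 10.7 MHz = 0.35 MHz.
20.25 MHz mod fs = 9.2 MHz.
9.2 MHz > fs/2 = 5.525 MHz, folds to fs − 9.2 MHz = 1.85 MHz.
23.6 MHz mod fs = 1.5 MHz.
1.5 MHz ≤ fs/2 = 5.525 MHz, appears at 1.5 MHz.
23.95 MHz mod fs = 1.85 MHz.
1.85 MHz ≤ fs/2 = 5.525 MHz, appears at 1.85 MHz.
20.25 MHz and 23.95 MHz both map to 1.85 MHz.

20.25 MHz, 23.95 MHz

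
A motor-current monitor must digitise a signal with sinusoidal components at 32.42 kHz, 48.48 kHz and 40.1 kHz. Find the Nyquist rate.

Highest-frequency component: 48.48 kHz.
Nyquist rate = 2 × 48.48 kHz = 96.96 kHz.

96.96 kHz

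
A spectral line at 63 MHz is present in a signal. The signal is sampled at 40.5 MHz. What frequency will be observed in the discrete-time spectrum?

63 MHz mod fs = 22.5 MHz.
22.5 MHz > fs/2 = 20.25 MHz, folds to fs − 22.5 MHz = 18 MHz.

18 MHz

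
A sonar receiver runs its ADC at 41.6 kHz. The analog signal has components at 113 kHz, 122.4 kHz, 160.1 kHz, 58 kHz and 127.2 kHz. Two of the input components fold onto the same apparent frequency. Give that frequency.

fs/2 = 20.8 kHz.
113 kHz mod fs = 29.8 kHz.
29.8 kHz > fs/2 = 20.8 kHz, folds to fs − 29.8 kHz = 11.8 kHz.
122.4 kHz mod fs = 39.2 kHz.
39.2 kHz > fs/2 = 20.8 kHz, folds to fs − 39.2 kHz = 2.4 kHz.
160.1 kHz mod fs = 35.3 kHz.
35.3 kHz > fs/2 = 20.8 kHz, folds to fs − 35.3 kHz = 6.3 kHz.
58 kHz mod fs = 16.4 kHz.
16.4 kHz ≤ fs/2 = 20.8 kHz, appears at 16.4 kHz.
127.2 kHz mod fs = 2.4 kHz.
2.4 kHz ≤ fs/2 = 20.8 kHz, appears at 2.4 kHz.
122.4 kHz and 127.2 kHz both map to 2.4 kHz.

2.4 kHz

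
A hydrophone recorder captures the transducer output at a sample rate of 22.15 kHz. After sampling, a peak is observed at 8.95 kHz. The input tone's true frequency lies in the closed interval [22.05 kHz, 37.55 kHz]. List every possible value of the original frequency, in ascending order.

Frequencies that alias to 8.95 kHz are k·fs ± 8.95 kHz for integer k ≥ 0.
k=0: 8.95 kHz.
k=1: 13.2 kHz, 31.1 kHz.
k=2: 35.35 kHz, 53.25 kHz.
k=3: 57.5 kHz, 75.4 kHz.
Within [22.05 kHz, 37.55 kHz]: 31.1 kHz, 35.35 kHz.

31.1 kHz, 35.35 kHz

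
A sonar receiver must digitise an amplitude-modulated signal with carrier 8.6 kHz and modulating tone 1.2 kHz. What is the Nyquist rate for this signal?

19.6 kHz

AM sidebands sit at fc ± fm = 7.4 kHz and 9.8 kHz.
Highest-frequency component: 9.8 kHz.
Nyquist rate = 2 × 9.8 kHz = 19.6 kHz.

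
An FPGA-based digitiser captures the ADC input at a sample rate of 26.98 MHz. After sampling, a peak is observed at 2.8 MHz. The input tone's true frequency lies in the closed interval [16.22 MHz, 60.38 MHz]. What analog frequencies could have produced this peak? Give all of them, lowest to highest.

Frequencies that alias to 2.8 MHz are k·fs ± 2.8 MHz for integer k ≥ 0.
k=0: 2.8 MHz.
k=1: 24.18 MHz, 29.78 MHz.
k=2: 51.16 MHz, 56.76 MHz.
k=3: 78.14 MHz, 83.74 MHz.
Within [16.22 MHz, 60.38 MHz]: 24.18 MHz, 29.78 MHz, 51.16 MHz, 56.76 MHz.

24.18 MHz, 29.78 MHz, 51.16 MHz, 56.76 MHz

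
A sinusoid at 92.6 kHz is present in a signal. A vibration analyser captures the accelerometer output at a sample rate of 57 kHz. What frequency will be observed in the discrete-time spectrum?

92.6 kHz mod fs = 35.6 kHz.
35.6 kHz > fs/2 = 28.5 kHz, folds to fs − 35.6 kHz = 21.4 kHz.

21.4 kHz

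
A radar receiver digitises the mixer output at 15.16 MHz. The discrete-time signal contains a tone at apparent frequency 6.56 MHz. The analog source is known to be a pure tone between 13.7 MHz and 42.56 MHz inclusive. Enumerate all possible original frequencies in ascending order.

Frequencies that alias to 6.56 MHz are k·fs ± 6.56 MHz for integer k ≥ 0.
k=0: 6.56 MHz.
k=1: 8.6 MHz, 21.72 MHz.
k=2: 23.76 MHz, 36.88 MHz.
k=3: 38.92 MHz, 52.04 MHz.
k=4: 54.08 MHz, 67.2 MHz.
Within [13.7 MHz, 42.56 MHz]: 21.72 MHz, 23.76 MHz, 36.88 MHz, 38.92 MHz.

21.72 MHz, 23.76 MHz, 36.88 MHz, 38.92 MHz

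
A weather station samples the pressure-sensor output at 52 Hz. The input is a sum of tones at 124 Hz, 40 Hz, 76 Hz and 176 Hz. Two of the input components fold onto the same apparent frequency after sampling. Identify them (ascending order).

fs/2 = 26 Hz.
124 Hz mod fs = 20 Hz.
20 Hz ≤ fs/2 = 26 Hz, appears at 20 Hz.
40 Hz > fs/2 = 26 Hz, folds to fs − 40 Hz = 12 Hz.
76 Hz mod fs = 24 Hz.
24 Hz ≤ fs/2 = 26 Hz, appears at 24 Hz.
176 Hz mod fs = 20 Hz.
20 Hz ≤ fs/2 = 26 Hz, appears at 20 Hz.
124 Hz and 176 Hz both map to 20 Hz.

124 Hz, 176 Hz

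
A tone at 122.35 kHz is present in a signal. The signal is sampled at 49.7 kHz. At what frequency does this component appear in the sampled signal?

22.95 kHz

122.35 kHz mod fs = 22.95 kHz.
22.95 kHz ≤ fs/2 = 24.85 kHz, appears at 22.95 kHz.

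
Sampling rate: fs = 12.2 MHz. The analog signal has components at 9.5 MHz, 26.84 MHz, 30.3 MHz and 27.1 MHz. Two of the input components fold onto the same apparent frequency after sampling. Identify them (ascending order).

fs/2 = 6.1 MHz.
9.5 MHz > fs/2 = 6.1 MHz, folds to fs − 9.5 MHz = 2.7 MHz.
26.84 MHz mod fs = 2.44 MHz.
2.44 MHz ≤ fs/2 = 6.1 MHz, appears at 2.44 MHz.
30.3 MHz mod fs = 5.9 MHz.
5.9 MHz ≤ fs/2 = 6.1 MHz, appears at 5.9 MHz.
27.1 MHz mod fs = 2.7 MHz.
2.7 MHz ≤ fs/2 = 6.1 MHz, appears at 2.7 MHz.
9.5 MHz and 27.1 MHz both map to 2.7 MHz.

9.5 MHz, 27.1 MHz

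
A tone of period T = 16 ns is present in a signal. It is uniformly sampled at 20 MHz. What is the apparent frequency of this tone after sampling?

2.5 MHz

T = 16 ns → f = 1/T = 62.5 MHz.
62.5 MHz mod fs = 2.5 MHz.
2.5 MHz ≤ fs/2 = 10 MHz, appears at 2.5 MHz.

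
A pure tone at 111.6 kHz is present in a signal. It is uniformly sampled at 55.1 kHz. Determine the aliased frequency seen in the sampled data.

111.6 kHz mod fs = 1.4 kHz.
1.4 kHz ≤ fs/2 = 27.55 kHz, appears at 1.4 kHz.

1.4 kHz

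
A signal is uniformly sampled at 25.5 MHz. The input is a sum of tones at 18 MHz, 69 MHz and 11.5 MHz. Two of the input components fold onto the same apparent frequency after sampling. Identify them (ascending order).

18 MHz, 69 MHz

fs/2 = 12.75 MHz.
18 MHz > fs/2 = 12.75 MHz, folds to fs − 18 MHz = 7.5 MHz.
69 MHz mod fs = 18 MHz.
18 MHz > fs/2 = 12.75 MHz, folds to fs − 18 MHz = 7.5 MHz.
11.5 MHz ≤ fs/2 = 12.75 MHz, passes unchanged.
18 MHz and 69 MHz both map to 7.5 MHz.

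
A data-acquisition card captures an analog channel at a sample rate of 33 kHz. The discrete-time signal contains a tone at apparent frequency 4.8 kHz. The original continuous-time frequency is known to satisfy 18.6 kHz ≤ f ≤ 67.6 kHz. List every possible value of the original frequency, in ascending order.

28.2 kHz, 37.8 kHz, 61.2 kHz

Frequencies that alias to 4.8 kHz are k·fs ± 4.8 kHz for integer k ≥ 0.
k=0: 4.8 kHz.
k=1: 28.2 kHz, 37.8 kHz.
k=2: 61.2 kHz, 70.8 kHz.
k=3: 94.2 kHz, 103.8 kHz.
Within [18.6 kHz, 67.6 kHz]: 28.2 kHz, 37.8 kHz, 61.2 kHz.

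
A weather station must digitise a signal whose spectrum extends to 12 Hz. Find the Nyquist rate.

Nyquist rate = 2 × 12 Hz = 24 Hz.

24 Hz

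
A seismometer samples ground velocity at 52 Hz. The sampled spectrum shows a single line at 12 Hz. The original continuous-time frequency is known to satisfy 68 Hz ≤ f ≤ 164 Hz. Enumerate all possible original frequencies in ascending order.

92 Hz, 116 Hz, 144 Hz

Frequencies that alias to 12 Hz are k·fs ± 12 Hz for integer k ≥ 0.
k=0: 12 Hz.
k=1: 40 Hz, 64 Hz.
k=2: 92 Hz, 116 Hz.
k=3: 144 Hz, 168 Hz.
k=4: 196 Hz, 220 Hz.
Within [68 Hz, 164 Hz]: 92 Hz, 116 Hz, 144 Hz.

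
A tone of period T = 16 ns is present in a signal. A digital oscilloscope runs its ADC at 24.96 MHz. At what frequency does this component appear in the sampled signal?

12.38 MHz

T = 16 ns → f = 1/T = 62.5 MHz.
62.5 MHz mod fs = 12.58 MHz.
12.58 MHz > fs/2 = 12.48 MHz, folds to fs − 12.58 MHz = 12.38 MHz.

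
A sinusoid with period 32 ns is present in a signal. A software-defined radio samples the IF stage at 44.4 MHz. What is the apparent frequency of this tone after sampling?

13.15 MHz

T = 32 ns → f = 1/T = 31.25 MHz.
31.25 MHz > fs/2 = 22.2 MHz, folds to fs − 31.25 MHz = 13.15 MHz.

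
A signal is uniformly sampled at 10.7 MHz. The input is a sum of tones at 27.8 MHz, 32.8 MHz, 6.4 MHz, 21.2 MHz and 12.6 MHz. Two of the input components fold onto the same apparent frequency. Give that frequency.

fs/2 = 5.35 MHz.
27.8 MHz mod fs = 6.4 MHz.
6.4 MHz > fs/2 = 5.35 MHz, folds to fs − 6.4 MHz = 4.3 MHz.
32.8 MHz mod fs = 0.7 MHz.
0.7 MHz ≤ fs/2 = 5.35 MHz, appears at 0.7 MHz.
6.4 MHz > fs/2 = 5.35 MHz, folds to fs − 6.4 MHz = 4.3 MHz.
21.2 MHz mod fs = 10.5 MHz.
10.5 MHz > fs/2 = 5.35 MHz, folds to fs − 10.5 MHz = 0.2 MHz.
12.6 MHz mod fs = 1.9 MHz.
1.9 MHz ≤ fs/2 = 5.35 MHz, appears at 1.9 MHz.
6.4 MHz and 27.8 MHz both map to 4.3 MHz.

4.3 MHz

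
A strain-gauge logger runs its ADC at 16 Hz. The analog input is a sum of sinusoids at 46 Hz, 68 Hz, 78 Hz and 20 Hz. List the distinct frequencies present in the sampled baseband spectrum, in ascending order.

2 Hz, 4 Hz

fs/2 = 8 Hz.
46 Hz mod fs = 14 Hz.
14 Hz > fs/2 = 8 Hz, folds to fs − 14 Hz = 2 Hz.
68 Hz mod fs = 4 Hz.
4 Hz ≤ fs/2 = 8 Hz, appears at 4 Hz.
78 Hz mod fs = 14 Hz.
14 Hz > fs/2 = 8 Hz, folds to fs − 14 Hz = 2 Hz.
20 Hz mod fs = 4 Hz.
4 Hz ≤ fs/2 = 8 Hz, appears at 4 Hz.
Distinct values: {2 Hz, 4 Hz}.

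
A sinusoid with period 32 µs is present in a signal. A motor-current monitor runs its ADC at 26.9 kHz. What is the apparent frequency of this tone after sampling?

4.35 kHz

T = 32 µs → f = 1/T = 31.25 kHz.
31.25 kHz mod fs = 4.35 kHz.
4.35 kHz ≤ fs/2 = 13.45 kHz, appears at 4.35 kHz.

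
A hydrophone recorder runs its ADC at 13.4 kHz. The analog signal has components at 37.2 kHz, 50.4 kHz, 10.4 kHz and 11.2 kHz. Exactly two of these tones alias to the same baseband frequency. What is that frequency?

fs/2 = 6.7 kHz.
37.2 kHz mod fs = 10.4 kHz.
10.4 kHz > fs/2 = 6.7 kHz, folds to fs − 10.4 kHz = 3 kHz.
50.4 kHz mod fs = 10.2 kHz.
10.2 kHz > fs/2 = 6.7 kHz, folds to fs − 10.2 kHz = 3.2 kHz.
10.4 kHz > fs/2 = 6.7 kHz, folds to fs − 10.4 kHz = 3 kHz.
11.2 kHz > fs/2 = 6.7 kHz, folds to fs − 11.2 kHz = 2.2 kHz.
10.4 kHz and 37.2 kHz both map to 3 kHz.

3 kHz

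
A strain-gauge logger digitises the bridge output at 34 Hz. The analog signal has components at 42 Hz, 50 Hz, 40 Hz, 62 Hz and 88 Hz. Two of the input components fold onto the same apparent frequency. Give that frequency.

6 Hz

fs/2 = 17 Hz.
42 Hz mod fs = 8 Hz.
8 Hz ≤ fs/2 = 17 Hz, appears at 8 Hz.
50 Hz mod fs = 16 Hz.
16 Hz ≤ fs/2 = 17 Hz, appears at 16 Hz.
40 Hz mod fs = 6 Hz.
6 Hz ≤ fs/2 = 17 Hz, appears at 6 Hz.
62 Hz mod fs = 28 Hz.
28 Hz > fs/2 = 17 Hz, folds to fs − 28 Hz = 6 Hz.
88 Hz mod fs = 20 Hz.
20 Hz > fs/2 = 17 Hz, folds to fs − 20 Hz = 14 Hz.
40 Hz and 62 Hz both map to 6 Hz.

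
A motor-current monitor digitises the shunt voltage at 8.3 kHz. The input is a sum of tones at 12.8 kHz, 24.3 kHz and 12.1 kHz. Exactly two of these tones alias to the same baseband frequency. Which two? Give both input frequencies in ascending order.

fs/2 = 4.15 kHz.
12.8 kHz mod fs = 4.5 kHz.
4.5 kHz > fs/2 = 4.15 kHz, folds to fs − 4.5 kHz = 3.8 kHz.
24.3 kHz mod fs = 7.7 kHz.
7.7 kHz > fs/2 = 4.15 kHz, folds to fs − 7.7 kHz = 0.6 kHz.
12.1 kHz mod fs = 3.8 kHz.
3.8 kHz ≤ fs/2 = 4.15 kHz, appears at 3.8 kHz.
12.1 kHz and 12.8 kHz both map to 3.8 kHz.

12.1 kHz, 12.8 kHz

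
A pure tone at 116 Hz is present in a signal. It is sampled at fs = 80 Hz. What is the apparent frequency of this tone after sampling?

116 Hz mod fs = 36 Hz.
36 Hz ≤ fs/2 = 40 Hz, appears at 36 Hz.

36 Hz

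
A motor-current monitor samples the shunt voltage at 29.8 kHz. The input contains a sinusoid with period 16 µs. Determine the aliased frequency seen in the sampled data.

T = 16 µs → f = 1/T = 62.5 kHz.
62.5 kHz mod fs = 2.9 kHz.
2.9 kHz ≤ fs/2 = 14.9 kHz, appears at 2.9 kHz.

2.9 kHz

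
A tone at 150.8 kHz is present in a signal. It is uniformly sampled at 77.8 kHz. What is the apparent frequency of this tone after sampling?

4.8 kHz

150.8 kHz mod fs = 73 kHz.
73 kHz > fs/2 = 38.9 kHz, folds to fs − 73 kHz = 4.8 kHz.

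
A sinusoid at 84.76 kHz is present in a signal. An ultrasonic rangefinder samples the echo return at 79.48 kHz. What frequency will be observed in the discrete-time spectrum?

84.76 kHz mod fs = 5.28 kHz.
5.28 kHz ≤ fs/2 = 39.74 kHz, appears at 5.28 kHz.

5.28 kHz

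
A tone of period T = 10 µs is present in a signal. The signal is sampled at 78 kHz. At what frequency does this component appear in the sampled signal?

T = 10 µs → f = 1/T = 100 kHz.
100 kHz mod fs = 22 kHz.
22 kHz ≤ fs/2 = 39 kHz, appears at 22 kHz.

22 kHz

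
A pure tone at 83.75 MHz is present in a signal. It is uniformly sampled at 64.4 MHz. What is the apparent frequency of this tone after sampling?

83.75 MHz mod fs = 19.35 MHz.
19.35 MHz ≤ fs/2 = 32.2 MHz, appears at 19.35 MHz.

19.35 MHz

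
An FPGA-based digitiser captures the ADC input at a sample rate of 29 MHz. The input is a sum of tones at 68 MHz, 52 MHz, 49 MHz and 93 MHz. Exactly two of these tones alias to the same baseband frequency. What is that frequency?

fs/2 = 14.5 MHz.
68 MHz mod fs = 10 MHz.
10 MHz ≤ fs/2 = 14.5 MHz, appears at 10 MHz.
52 MHz mod fs = 23 MHz.
23 MHz > fs/2 = 14.5 MHz, folds to fs − 23 MHz = 6 MHz.
49 MHz mod fs = 20 MHz.
20 MHz > fs/2 = 14.5 MHz, folds to fs − 20 MHz = 9 MHz.
93 MHz mod fs = 6 MHz.
6 MHz ≤ fs/2 = 14.5 MHz, appears at 6 MHz.
52 MHz and 93 MHz both map to 6 MHz.

6 MHz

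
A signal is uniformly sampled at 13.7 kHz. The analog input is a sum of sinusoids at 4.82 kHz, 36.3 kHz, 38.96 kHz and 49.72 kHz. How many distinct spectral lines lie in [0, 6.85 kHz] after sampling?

fs/2 = 6.85 kHz.
4.82 kHz ≤ fs/2 = 6.85 kHz, passes unchanged.
36.3 kHz mod fs = 8.9 kHz.
8.9 kHz > fs/2 = 6.85 kHz, folds to fs − 8.9 kHz = 4.8 kHz.
38.96 kHz mod fs = 11.56 kHz.
11.56 kHz > fs/2 = 6.85 kHz, folds to fs − 11.56 kHz = 2.14 kHz.
49.72 kHz mod fs = 8.62 kHz.
8.62 kHz > fs/2 = 6.85 kHz, folds to fs − 8.62 kHz = 5.08 kHz.
Distinct values: {2.14 kHz, 4.8 kHz, 4.82 kHz, 5.08 kHz} → 4.

4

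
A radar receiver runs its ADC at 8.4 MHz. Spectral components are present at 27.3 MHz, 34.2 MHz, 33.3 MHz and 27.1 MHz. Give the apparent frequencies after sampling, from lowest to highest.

0.3 MHz, 0.6 MHz, 1.9 MHz, 2.1 MHz

fs/2 = 4.2 MHz.
27.3 MHz mod fs = 2.1 MHz.
2.1 MHz ≤ fs/2 = 4.2 MHz, appears at 2.1 MHz.
34.2 MHz mod fs = 0.6 MHz.
0.6 MHz ≤ fs/2 = 4.2 MHz, appears at 0.6 MHz.
33.3 MHz mod fs = 8.1 MHz.
8.1 MHz > fs/2 = 4.2 MHz, folds to fs − 8.1 MHz = 0.3 MHz.
27.1 MHz mod fs = 1.9 MHz.
1.9 MHz ≤ fs/2 = 4.2 MHz, appears at 1.9 MHz.
Distinct values: {0.3 MHz, 0.6 MHz, 1.9 MHz, 2.1 MHz}.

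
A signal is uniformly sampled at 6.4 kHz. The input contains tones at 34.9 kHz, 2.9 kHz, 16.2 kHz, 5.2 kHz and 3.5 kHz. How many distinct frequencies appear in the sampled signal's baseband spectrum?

3

fs/2 = 3.2 kHz.
34.9 kHz mod fs = 2.9 kHz.
2.9 kHz ≤ fs/2 = 3.2 kHz, appears at 2.9 kHz.
2.9 kHz ≤ fs/2 = 3.2 kHz, passes unchanged.
16.2 kHz mod fs = 3.4 kHz.
3.4 kHz > fs/2 = 3.2 kHz, folds to fs − 3.4 kHz = 3 kHz.
5.2 kHz > fs/2 = 3.2 kHz, folds to fs − 5.2 kHz = 1.2 kHz.
3.5 kHz > fs/2 = 3.2 kHz, folds to fs − 3.5 kHz = 2.9 kHz.
Distinct values: {1.2 kHz, 2.9 kHz, 3 kHz} → 3.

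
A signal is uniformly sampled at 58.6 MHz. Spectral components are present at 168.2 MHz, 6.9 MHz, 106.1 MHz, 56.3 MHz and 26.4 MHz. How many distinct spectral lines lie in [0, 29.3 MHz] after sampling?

5

fs/2 = 29.3 MHz.
168.2 MHz mod fs = 51 MHz.
51 MHz > fs/2 = 29.3 MHz, folds to fs − 51 MHz = 7.6 MHz.
6.9 MHz ≤ fs/2 = 29.3 MHz, passes unchanged.
106.1 MHz mod fs = 47.5 MHz.
47.5 MHz > fs/2 = 29.3 MHz, folds to fs − 47.5 MHz = 11.1 MHz.
56.3 MHz > fs/2 = 29.3 MHz, folds to fs − 56.3 MHz = 2.3 MHz.
26.4 MHz ≤ fs/2 = 29.3 MHz, passes unchanged.
Distinct values: {2.3 MHz, 6.9 MHz, 7.6 MHz, 11.1 MHz, 26.4 MHz} → 5.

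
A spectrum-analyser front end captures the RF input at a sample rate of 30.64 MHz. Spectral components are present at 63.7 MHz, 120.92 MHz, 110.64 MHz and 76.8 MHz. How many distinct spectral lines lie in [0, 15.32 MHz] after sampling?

fs/2 = 15.32 MHz.
63.7 MHz mod fs = 2.42 MHz.
2.42 MHz ≤ fs/2 = 15.32 MHz, appears at 2.42 MHz.
120.92 MHz mod fs = 29 MHz.
29 MHz > fs/2 = 15.32 MHz, folds to fs − 29 MHz = 1.64 MHz.
110.64 MHz mod fs = 18.72 MHz.
18.72 MHz > fs/2 = 15.32 MHz, folds to fs − 18.72 MHz = 11.92 MHz.
76.8 MHz mod fs = 15.52 MHz.
15.52 MHz > fs/2 = 15.32 MHz, folds to fs − 15.52 MHz = 15.12 MHz.
Distinct values: {1.64 MHz, 2.42 MHz, 11.92 MHz, 15.12 MHz} → 4.

4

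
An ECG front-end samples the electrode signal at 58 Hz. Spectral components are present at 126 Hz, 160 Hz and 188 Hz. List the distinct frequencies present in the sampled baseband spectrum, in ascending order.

10 Hz, 14 Hz

fs/2 = 29 Hz.
126 Hz mod fs = 10 Hz.
10 Hz ≤ fs/2 = 29 Hz, appears at 10 Hz.
160 Hz mod fs = 44 Hz.
44 Hz > fs/2 = 29 Hz, folds to fs − 44 Hz = 14 Hz.
188 Hz mod fs = 14 Hz.
14 Hz ≤ fs/2 = 29 Hz, appears at 14 Hz.
Distinct values: {10 Hz, 14 Hz}.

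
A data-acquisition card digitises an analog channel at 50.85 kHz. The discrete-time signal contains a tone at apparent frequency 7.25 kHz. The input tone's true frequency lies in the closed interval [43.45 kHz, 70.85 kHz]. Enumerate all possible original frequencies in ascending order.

43.6 kHz, 58.1 kHz

Frequencies that alias to 7.25 kHz are k·fs ± 7.25 kHz for integer k ≥ 0.
k=0: 7.25 kHz.
k=1: 43.6 kHz, 58.1 kHz.
k=2: 94.45 kHz, 108.95 kHz.
Within [43.45 kHz, 70.85 kHz]: 43.6 kHz, 58.1 kHz.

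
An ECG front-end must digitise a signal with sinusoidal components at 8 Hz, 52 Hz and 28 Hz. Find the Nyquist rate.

104 Hz

Highest-frequency component: 52 Hz.
Nyquist rate = 2 × 52 Hz = 104 Hz.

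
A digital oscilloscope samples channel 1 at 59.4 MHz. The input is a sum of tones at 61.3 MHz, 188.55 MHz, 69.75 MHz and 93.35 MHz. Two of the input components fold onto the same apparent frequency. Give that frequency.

fs/2 = 29.7 MHz.
61.3 MHz mod fs = 1.9 MHz.
1.9 MHz ≤ fs/2 = 29.7 MHz, appears at 1.9 MHz.
188.55 MHz mod fs = 10.35 MHz.
10.35 MHz ≤ fs/2 = 29.7 MHz, appears at 10.35 MHz.
69.75 MHz mod fs = 10.35 MHz.
10.35 MHz ≤ fs/2 = 29.7 MHz, appears at 10.35 MHz.
93.35 MHz mod fs = 33.95 MHz.
33.95 MHz > fs/2 = 29.7 MHz, folds to fs − 33.95 MHz = 25.45 MHz.
69.75 MHz and 188.55 MHz both map to 10.35 MHz.

10.35 MHz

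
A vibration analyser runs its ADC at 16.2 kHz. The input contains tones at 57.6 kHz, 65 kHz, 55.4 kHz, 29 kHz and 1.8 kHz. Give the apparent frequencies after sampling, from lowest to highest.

0.2 kHz, 1.8 kHz, 3.4 kHz, 6.8 kHz, 7.2 kHz

fs/2 = 8.1 kHz.
57.6 kHz mod fs = 9 kHz.
9 kHz > fs/2 = 8.1 kHz, folds to fs − 9 kHz = 7.2 kHz.
65 kHz mod fs = 0.2 kHz.
0.2 kHz ≤ fs/2 = 8.1 kHz, appears at 0.2 kHz.
55.4 kHz mod fs = 6.8 kHz.
6.8 kHz ≤ fs/2 = 8.1 kHz, appears at 6.8 kHz.
29 kHz mod fs = 12.8 kHz.
12.8 kHz > fs/2 = 8.1 kHz, folds to fs − 12.8 kHz = 3.4 kHz.
1.8 kHz ≤ fs/2 = 8.1 kHz, passes unchanged.
Distinct values: {0.2 kHz, 1.8 kHz, 3.4 kHz, 6.8 kHz, 7.2 kHz}.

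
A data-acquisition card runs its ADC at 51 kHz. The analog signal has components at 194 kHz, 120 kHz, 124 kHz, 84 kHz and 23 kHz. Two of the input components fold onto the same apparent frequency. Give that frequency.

18 kHz

fs/2 = 25.5 kHz.
194 kHz mod fs = 41 kHz.
41 kHz > fs/2 = 25.5 kHz, folds to fs − 41 kHz = 10 kHz.
120 kHz mod fs = 18 kHz.
18 kHz ≤ fs/2 = 25.5 kHz, appears at 18 kHz.
124 kHz mod fs = 22 kHz.
22 kHz ≤ fs/2 = 25.5 kHz, appears at 22 kHz.
84 kHz mod fs = 33 kHz.
33 kHz > fs/2 = 25.5 kHz, folds to fs − 33 kHz = 18 kHz.
23 kHz ≤ fs/2 = 25.5 kHz, passes unchanged.
84 kHz and 120 kHz both map to 18 kHz.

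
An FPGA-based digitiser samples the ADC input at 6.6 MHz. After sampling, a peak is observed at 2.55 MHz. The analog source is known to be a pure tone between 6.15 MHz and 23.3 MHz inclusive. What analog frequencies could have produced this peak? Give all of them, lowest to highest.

Frequencies that alias to 2.55 MHz are k·fs ± 2.55 MHz for integer k ≥ 0.
k=0: 2.55 MHz.
k=1: 4.05 MHz, 9.15 MHz.
k=2: 10.65 MHz, 15.75 MHz.
k=3: 17.25 MHz, 22.35 MHz.
k=4: 23.85 MHz, 28.95 MHz.
Within [6.15 MHz, 23.3 MHz]: 9.15 MHz, 10.65 MHz, 15.75 MHz, 17.25 MHz, 22.35 MHz.

9.15 MHz, 10.65 MHz, 15.75 MHz, 17.25 MHz, 22.35 MHz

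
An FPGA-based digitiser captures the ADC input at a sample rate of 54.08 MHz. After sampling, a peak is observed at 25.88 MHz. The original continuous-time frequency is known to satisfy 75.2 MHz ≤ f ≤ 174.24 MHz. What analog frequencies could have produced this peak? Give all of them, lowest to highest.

79.96 MHz, 82.28 MHz, 134.04 MHz, 136.36 MHz

Frequencies that alias to 25.88 MHz are k·fs ± 25.88 MHz for integer k ≥ 0.
k=0: 25.88 MHz.
k=1: 28.2 MHz, 79.96 MHz.
k=2: 82.28 MHz, 134.04 MHz.
k=3: 136.36 MHz, 188.12 MHz.
k=4: 190.44 MHz, 242.2 MHz.
Within [75.2 MHz, 174.24 MHz]: 79.96 MHz, 82.28 MHz, 134.04 MHz, 136.36 MHz.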